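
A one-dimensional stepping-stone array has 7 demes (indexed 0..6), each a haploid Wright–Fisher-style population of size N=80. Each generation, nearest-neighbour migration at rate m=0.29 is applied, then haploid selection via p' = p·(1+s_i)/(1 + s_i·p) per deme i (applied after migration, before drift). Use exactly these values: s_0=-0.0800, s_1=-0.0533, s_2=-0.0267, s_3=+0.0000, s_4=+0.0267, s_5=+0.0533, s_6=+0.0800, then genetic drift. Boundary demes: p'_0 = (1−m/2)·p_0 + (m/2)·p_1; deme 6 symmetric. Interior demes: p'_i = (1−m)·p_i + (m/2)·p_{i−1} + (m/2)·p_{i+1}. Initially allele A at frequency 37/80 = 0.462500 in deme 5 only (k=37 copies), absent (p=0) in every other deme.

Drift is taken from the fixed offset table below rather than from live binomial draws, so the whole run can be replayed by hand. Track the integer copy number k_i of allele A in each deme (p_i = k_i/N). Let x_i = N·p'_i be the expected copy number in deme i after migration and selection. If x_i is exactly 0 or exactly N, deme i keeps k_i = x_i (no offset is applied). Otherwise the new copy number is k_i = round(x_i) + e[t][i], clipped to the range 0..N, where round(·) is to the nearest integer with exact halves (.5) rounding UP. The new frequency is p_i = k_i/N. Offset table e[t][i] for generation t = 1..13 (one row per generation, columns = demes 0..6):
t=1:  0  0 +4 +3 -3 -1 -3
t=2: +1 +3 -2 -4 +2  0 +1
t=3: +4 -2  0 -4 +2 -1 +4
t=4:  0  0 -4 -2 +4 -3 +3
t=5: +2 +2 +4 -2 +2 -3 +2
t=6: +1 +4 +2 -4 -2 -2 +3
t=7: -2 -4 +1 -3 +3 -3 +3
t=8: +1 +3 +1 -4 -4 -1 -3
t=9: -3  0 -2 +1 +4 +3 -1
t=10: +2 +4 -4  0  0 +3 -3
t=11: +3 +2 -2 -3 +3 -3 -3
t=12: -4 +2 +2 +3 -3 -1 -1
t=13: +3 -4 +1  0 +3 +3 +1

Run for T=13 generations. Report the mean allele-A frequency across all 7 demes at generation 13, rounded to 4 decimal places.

0.1036

t=0: k=[0 0 0 0 0 37 0]
t=1: x=[0.0000 0.0000 0.0000 0.0000 5.4984 27.1942 5.7633] k=[0 0 0 0 2 26 3]
t=2: x=[0.0000 0.0000 0.0000 0.2900 5.3194 19.9525 6.7987] k=[0 0 0 0 7 20 8]
t=3: x=[0.0000 0.0000 0.0000 1.0150 8.0590 17.0616 10.4177] k=[0 0 0 0 10 16 14]
t=4: x=[0.0000 0.0000 0.0000 1.4500 9.6412 15.4779 15.2158] k=[0 0 0 0 14 12 18]
t=5: x=[0.0000 0.0000 0.0000 2.0300 11.9453 13.7409 18.1888] k=[0 0 0 0 14 11 20]
t=6: x=[0.0000 0.0000 0.0000 2.0300 11.7976 13.3061 19.8201] k=[0 0 0 0 10 11 23]
t=7: x=[0.0000 0.0000 0.0000 1.4500 8.9013 13.1559 22.4828] k=[0 0 0 0 12 10 25]
t=8: x=[0.0000 0.0000 0.0000 1.7400 10.2023 13.0212 24.1009] k=[0 0 0 0 6 12 21]
t=9: x=[0.0000 0.0000 0.0000 0.8700 6.1479 12.9902 20.8598] k=[0 0 0 2 10 16 20]
t=10: x=[0.0000 0.0000 0.2823 2.8700 9.9371 16.3759 20.5741] k=[0 0 0 3 10 19 18]
t=11: x=[0.0000 0.0000 0.4234 3.5800 10.5286 18.2718 19.2474] k=[0 0 0 1 14 15 16]
t=12: x=[0.0000 0.0000 0.1411 2.7400 12.5360 15.6432 16.8561] k=[0 0 2 6 10 15 16]
t=13: x=[0.0000 0.2746 2.2306 6.0000 10.3807 15.0441 16.8561] k=[0 0 3 6 13 18 18]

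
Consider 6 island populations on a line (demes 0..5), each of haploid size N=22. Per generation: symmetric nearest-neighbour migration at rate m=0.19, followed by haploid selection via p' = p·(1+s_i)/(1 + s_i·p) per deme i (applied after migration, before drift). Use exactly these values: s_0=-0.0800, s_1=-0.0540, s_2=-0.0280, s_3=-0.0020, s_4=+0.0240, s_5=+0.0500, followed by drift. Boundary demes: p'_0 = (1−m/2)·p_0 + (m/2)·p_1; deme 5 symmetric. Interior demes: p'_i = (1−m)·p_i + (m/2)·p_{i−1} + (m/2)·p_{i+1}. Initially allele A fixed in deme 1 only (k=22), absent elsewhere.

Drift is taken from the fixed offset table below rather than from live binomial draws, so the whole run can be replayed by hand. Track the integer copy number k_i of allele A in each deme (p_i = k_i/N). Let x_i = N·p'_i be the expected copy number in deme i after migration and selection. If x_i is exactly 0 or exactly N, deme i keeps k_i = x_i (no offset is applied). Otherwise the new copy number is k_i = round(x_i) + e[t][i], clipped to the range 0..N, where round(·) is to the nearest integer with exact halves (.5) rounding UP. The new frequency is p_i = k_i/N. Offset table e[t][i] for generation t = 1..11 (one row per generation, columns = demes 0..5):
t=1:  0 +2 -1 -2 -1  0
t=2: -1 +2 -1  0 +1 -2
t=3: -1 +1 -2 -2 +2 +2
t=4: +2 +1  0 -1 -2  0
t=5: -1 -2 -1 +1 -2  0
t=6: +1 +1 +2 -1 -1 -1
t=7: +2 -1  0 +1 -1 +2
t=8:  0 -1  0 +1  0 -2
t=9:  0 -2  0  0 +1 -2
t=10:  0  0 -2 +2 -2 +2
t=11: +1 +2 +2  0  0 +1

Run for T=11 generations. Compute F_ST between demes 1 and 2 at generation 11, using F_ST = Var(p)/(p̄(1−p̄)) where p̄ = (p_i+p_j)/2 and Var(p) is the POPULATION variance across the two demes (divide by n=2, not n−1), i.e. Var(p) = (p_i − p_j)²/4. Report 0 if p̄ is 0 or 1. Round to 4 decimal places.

0.0028

t=0: k=[0 22 0 0 0 0]
t=1: x=[1.9375 17.6288 2.0369 0.0000 0.0000 0.0000] k=[2 20 1 0 0 0]
t=2: x=[3.4599 16.2524 2.6432 0.0948 0.0000 0.0000] k=[2 18 2 0 0 0]
t=3: x=[3.2804 14.6916 3.2505 0.1896 0.0000 0.0000] k=[2 16 1 0 0 0]
t=4: x=[3.1012 12.9508 2.2715 0.0948 0.0000 0.0000] k=[5 14 2 0 0 0]
t=5: x=[5.5038 11.7015 2.8782 0.1896 0.0000 0.0000] k=[5 10 2 1 0 0]
t=6: x=[5.1393 8.4740 2.5992 0.9981 0.0973 0.0000] k=[6 9 5 0 0 0]
t=7: x=[5.9174 8.0496 4.7976 0.4741 0.0000 0.0000] k=[8 7 5 1 0 0]
t=8: x=[7.4878 6.6447 4.7041 1.2826 0.0973 0.0000] k=[7 6 5 2 0 0]
t=9: x=[6.5162 5.7608 4.7041 2.0912 0.1945 0.0000] k=[7 4 5 2 1 0]
t=10: x=[6.3324 4.1885 4.5172 2.1861 1.0229 0.0997] k=[6 4 3 4 0 2]
t=11: x=[5.4606 3.9132 3.1133 3.5191 0.5833 1.8927] k=[6 6 5 4 1 3]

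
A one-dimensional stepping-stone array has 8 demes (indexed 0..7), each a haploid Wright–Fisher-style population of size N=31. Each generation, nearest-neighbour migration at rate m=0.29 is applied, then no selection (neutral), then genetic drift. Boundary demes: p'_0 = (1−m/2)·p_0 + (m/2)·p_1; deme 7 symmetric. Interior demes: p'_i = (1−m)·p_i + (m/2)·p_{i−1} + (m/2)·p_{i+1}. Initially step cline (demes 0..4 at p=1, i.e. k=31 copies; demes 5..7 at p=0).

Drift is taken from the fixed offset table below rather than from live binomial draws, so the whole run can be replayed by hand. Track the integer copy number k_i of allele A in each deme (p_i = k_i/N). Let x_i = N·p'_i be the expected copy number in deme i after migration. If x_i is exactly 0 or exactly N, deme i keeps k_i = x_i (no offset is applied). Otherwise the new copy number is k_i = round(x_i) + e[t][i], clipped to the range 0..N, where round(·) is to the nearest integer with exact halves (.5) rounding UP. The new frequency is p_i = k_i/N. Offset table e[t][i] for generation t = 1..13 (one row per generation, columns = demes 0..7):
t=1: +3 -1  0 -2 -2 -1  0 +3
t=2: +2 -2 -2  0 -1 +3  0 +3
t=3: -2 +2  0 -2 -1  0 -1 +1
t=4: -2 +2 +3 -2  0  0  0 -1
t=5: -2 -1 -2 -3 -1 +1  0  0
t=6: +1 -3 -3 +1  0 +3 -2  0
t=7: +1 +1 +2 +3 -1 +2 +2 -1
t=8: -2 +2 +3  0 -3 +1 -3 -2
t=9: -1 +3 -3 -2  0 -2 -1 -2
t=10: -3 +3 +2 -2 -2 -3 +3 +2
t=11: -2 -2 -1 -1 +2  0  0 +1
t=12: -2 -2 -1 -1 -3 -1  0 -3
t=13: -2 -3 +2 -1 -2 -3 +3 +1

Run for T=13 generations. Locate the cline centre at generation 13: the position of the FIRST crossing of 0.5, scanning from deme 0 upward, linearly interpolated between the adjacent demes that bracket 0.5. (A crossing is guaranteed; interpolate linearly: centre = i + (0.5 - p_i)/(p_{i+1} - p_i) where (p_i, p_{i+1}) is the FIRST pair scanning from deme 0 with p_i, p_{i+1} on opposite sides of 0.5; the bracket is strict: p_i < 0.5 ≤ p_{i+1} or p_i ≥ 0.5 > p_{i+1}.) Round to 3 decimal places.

3.357

t=0: k=[31 31 31 31 31 0 0 0]
t=1: x=[31.0000 31.0000 31.0000 31.0000 26.5050 4.4950 0.0000 0.0000] k=[31 31 31 31 25 3 0 0]
t=2: x=[31.0000 31.0000 31.0000 30.1300 22.6800 5.7550 0.4350 0.0000] k=[31 31 31 30 22 9 0 0]
t=3: x=[31.0000 31.0000 30.8550 28.9850 21.2750 9.5800 1.3050 0.0000] k=[31 31 31 27 20 10 0 0]
t=4: x=[31.0000 31.0000 30.4200 26.5650 19.5650 10.0000 1.4500 0.0000] k=[31 31 31 25 20 10 1 0]
t=5: x=[31.0000 31.0000 30.1300 25.1450 19.2750 10.1450 2.1600 0.1450] k=[31 31 28 22 18 11 2 0]
t=6: x=[31.0000 30.5650 27.5650 22.2900 17.5650 10.7100 3.0150 0.2900] k=[31 28 25 23 18 14 1 0]
t=7: x=[30.5650 28.0000 25.1450 22.5650 18.1450 12.6950 2.7400 0.1450] k=[31 29 27 26 17 15 5 0]
t=8: x=[30.7100 29.0000 27.1450 24.8400 18.0150 13.8400 5.7250 0.7250] k=[29 31 30 25 15 15 3 0]
t=9: x=[29.2900 30.5650 29.4200 24.2750 16.4500 13.2600 4.3050 0.4350] k=[28 31 26 22 16 11 3 0]
t=10: x=[28.4350 29.8400 26.1450 21.7100 16.1450 10.5650 3.7250 0.4350] k=[25 31 28 20 14 8 7 2]
t=11: x=[25.8700 29.6950 27.2750 20.2900 14.0000 8.7250 6.4200 2.7250] k=[24 28 26 19 16 9 6 4]
t=12: x=[24.5800 27.1300 25.2750 19.5800 15.4200 9.5800 6.1450 4.2900] k=[23 25 24 19 12 9 6 1]
t=13: x=[23.2900 24.5650 23.4200 18.7100 12.5800 9.0000 5.7100 1.7250] k=[21 22 25 18 11 6 9 3]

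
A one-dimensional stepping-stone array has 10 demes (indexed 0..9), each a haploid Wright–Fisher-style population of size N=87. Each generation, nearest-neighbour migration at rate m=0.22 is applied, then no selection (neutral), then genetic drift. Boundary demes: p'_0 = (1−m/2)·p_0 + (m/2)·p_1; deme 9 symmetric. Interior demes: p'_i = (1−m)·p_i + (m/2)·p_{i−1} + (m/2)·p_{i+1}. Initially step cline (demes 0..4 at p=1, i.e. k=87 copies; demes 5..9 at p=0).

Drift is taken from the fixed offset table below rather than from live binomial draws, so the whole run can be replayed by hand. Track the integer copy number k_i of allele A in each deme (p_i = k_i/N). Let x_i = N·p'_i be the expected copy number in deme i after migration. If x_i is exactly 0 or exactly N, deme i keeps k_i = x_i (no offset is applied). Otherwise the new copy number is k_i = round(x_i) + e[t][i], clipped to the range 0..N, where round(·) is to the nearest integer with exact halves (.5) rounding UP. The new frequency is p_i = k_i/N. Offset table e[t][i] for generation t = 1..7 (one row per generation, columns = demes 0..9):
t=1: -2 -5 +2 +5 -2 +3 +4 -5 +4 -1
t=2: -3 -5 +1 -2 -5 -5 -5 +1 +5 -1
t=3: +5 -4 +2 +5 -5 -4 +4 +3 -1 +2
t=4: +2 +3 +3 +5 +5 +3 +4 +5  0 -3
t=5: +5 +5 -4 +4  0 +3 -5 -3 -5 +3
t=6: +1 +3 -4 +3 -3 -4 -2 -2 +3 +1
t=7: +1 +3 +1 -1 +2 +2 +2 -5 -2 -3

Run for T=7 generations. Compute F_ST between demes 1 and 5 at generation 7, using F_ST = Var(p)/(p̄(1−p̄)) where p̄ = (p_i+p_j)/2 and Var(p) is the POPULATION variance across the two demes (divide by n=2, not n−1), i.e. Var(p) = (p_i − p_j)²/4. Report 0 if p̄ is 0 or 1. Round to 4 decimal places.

0.5263

t=0: k=[87 87 87 87 87 0 0 0 0 0]
t=1: x=[87.0000 87.0000 87.0000 87.0000 77.4300 9.5700 0.0000 0.0000 0.0000 0.0000] k=[87 87 87 87 75 13 0 0 0 0]
t=2: x=[87.0000 87.0000 87.0000 85.6800 69.5000 18.3900 1.4300 0.0000 0.0000 0.0000] k=[87 87 87 84 65 13 0 0 0 0]
t=3: x=[87.0000 87.0000 86.6700 82.2400 61.3700 17.2900 1.4300 0.0000 0.0000 0.0000] k=[87 87 87 87 56 13 5 0 0 0]
t=4: x=[87.0000 87.0000 87.0000 83.5900 54.6800 16.8500 5.3300 0.5500 0.0000 0.0000] k=[87 87 87 87 60 20 9 6 0 0]
t=5: x=[87.0000 87.0000 87.0000 84.0300 58.5700 23.1900 9.8800 5.6700 0.6600 0.0000] k=[87 87 87 87 59 26 5 3 0 0]
t=6: x=[87.0000 87.0000 87.0000 83.9200 58.4500 27.3200 7.0900 2.8900 0.3300 0.0000] k=[87 87 87 87 55 23 5 1 3 0]
t=7: x=[87.0000 87.0000 87.0000 83.4800 55.0000 24.5400 6.5400 1.6600 2.4500 0.3300] k=[87 87 87 82 57 27 9 0 0 0]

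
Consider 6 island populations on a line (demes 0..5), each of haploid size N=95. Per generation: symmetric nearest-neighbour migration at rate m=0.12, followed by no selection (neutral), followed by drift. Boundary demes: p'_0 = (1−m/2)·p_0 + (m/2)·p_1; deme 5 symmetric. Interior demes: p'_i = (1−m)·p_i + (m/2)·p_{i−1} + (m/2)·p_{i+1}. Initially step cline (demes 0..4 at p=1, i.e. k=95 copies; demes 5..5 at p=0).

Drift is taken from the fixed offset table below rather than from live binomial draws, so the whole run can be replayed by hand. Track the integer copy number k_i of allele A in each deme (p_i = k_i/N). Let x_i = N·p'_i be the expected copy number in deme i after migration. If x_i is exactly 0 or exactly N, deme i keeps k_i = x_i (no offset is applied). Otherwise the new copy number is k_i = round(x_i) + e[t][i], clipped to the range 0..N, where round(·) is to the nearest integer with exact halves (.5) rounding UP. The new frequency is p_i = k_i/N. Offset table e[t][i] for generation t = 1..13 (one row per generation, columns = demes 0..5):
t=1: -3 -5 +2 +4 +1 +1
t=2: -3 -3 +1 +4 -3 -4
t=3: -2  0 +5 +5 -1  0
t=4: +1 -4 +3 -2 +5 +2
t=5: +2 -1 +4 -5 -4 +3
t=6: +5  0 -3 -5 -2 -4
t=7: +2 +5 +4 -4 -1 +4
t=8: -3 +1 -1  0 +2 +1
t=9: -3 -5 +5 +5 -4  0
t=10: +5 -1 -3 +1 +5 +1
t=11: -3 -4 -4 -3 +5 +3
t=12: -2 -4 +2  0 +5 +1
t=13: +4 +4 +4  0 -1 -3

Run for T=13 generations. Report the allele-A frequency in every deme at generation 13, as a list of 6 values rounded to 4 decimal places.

t=0: k=[95 95 95 95 95 0]
t=1: x=[95.0000 95.0000 95.0000 95.0000 89.3000 5.7000] k=[95 95 95 95 90 7]
t=2: x=[95.0000 95.0000 95.0000 94.7000 85.3200 11.9800] k=[95 95 95 95 82 8]
t=3: x=[95.0000 95.0000 95.0000 94.2200 78.3400 12.4400] k=[95 95 95 95 77 12]
t=4: x=[95.0000 95.0000 95.0000 93.9200 74.1800 15.9000] k=[95 95 95 92 79 18]
t=5: x=[95.0000 95.0000 94.8200 91.4000 76.1200 21.6600] k=[95 95 95 86 72 25]
t=6: x=[95.0000 95.0000 94.4600 85.7000 70.0200 27.8200] k=[95 95 91 81 68 24]
t=7: x=[95.0000 94.7600 90.6400 80.8200 66.1400 26.6400] k=[95 95 95 77 65 31]
t=8: x=[95.0000 95.0000 93.9200 77.3600 63.6800 33.0400] k=[95 95 93 77 66 34]
t=9: x=[95.0000 94.8800 92.1600 77.3000 64.7400 35.9200] k=[95 90 95 82 61 36]
t=10: x=[94.7000 90.6000 93.9200 81.5200 60.7600 37.5000] k=[95 90 91 83 66 39]
t=11: x=[94.7000 90.3600 90.4600 82.4600 65.4000 40.6200] k=[92 86 86 79 70 44]
t=12: x=[91.6400 86.3600 85.5800 78.8800 68.9800 45.5600] k=[90 82 88 79 74 47]
t=13: x=[89.5200 82.8400 87.1000 79.2400 72.6800 48.6200] k=[94 87 91 79 72 46]

[0.9895, 0.9158, 0.9579, 0.8316, 0.7579, 0.4842]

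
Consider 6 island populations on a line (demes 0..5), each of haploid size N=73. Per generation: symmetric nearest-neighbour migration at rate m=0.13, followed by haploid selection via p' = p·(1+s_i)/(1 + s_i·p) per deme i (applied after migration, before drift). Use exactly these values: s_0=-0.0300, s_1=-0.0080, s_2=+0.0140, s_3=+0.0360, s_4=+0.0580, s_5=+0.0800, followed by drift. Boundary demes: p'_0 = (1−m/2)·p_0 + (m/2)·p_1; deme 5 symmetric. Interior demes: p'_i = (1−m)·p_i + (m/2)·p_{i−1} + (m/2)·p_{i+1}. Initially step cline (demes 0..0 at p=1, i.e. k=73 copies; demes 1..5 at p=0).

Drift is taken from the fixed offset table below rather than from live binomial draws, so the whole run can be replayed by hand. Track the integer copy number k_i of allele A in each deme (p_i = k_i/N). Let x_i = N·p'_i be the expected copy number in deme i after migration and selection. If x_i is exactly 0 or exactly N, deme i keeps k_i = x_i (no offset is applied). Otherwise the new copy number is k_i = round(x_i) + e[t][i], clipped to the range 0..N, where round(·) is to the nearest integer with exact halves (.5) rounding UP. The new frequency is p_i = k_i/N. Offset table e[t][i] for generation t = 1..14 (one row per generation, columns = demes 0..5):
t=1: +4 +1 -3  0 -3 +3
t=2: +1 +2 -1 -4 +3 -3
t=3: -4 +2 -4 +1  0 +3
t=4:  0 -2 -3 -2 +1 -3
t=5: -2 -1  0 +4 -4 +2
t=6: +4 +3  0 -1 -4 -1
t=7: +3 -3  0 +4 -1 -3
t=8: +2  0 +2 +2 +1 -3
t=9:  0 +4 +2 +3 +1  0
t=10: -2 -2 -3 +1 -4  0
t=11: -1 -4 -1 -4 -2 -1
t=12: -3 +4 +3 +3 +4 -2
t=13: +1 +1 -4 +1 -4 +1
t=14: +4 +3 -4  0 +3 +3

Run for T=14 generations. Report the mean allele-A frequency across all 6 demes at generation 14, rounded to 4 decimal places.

t=0: k=[73 0 0 0 0 0]
t=1: x=[68.1181 4.7095 0.0000 0.0000 0.0000 0.0000] k=[72 6 0 0 0 0]
t=2: x=[67.5586 9.8315 0.3954 0.0000 0.0000 0.0000] k=[69 12 0 0 0 0]
t=3: x=[65.0825 14.8299 0.7908 0.0000 0.0000 0.0000] k=[61 17 0 0 0 0]
t=4: x=[57.7763 18.6433 1.1202 0.0000 0.0000 0.0000] k=[58 17 0 0 0 0]
t=5: x=[54.9239 18.4490 1.1202 0.0000 0.0000 0.0000] k=[53 17 1 0 0 0]
t=6: x=[50.1850 18.1901 2.0019 0.0673 0.0000 0.0000] k=[54 21 2 0 0 0]
t=7: x=[51.3946 21.7870 3.1466 0.1347 0.0000 0.0000] k=[54 19 3 4 0 0]
t=8: x=[51.2629 20.1177 4.1592 3.8004 0.2750 0.0000] k=[53 20 6 6 1 0]
t=9: x=[50.3823 21.1143 6.9975 5.8629 1.3317 0.0702] k=[50 25 9 9 2 0]
t=10: x=[47.8755 25.4517 10.1610 8.8155 2.4553 0.1404] k=[46 23 7 10 0 0]
t=11: x=[43.9741 23.3273 8.3371 9.4420 0.6873 0.0000] k=[43 19 7 5 0 0]
t=12: x=[40.8932 19.6644 7.7457 4.9662 0.3438 0.0000] k=[38 24 11 8 4 0]
t=13: x=[36.5342 23.9356 11.7868 8.1886 4.2186 0.2807] k=[38 25 8 9 0 1]
t=14: x=[36.5992 24.6088 9.2821 8.6151 0.6873 1.0088] k=[41 28 5 9 4 4]

0.2078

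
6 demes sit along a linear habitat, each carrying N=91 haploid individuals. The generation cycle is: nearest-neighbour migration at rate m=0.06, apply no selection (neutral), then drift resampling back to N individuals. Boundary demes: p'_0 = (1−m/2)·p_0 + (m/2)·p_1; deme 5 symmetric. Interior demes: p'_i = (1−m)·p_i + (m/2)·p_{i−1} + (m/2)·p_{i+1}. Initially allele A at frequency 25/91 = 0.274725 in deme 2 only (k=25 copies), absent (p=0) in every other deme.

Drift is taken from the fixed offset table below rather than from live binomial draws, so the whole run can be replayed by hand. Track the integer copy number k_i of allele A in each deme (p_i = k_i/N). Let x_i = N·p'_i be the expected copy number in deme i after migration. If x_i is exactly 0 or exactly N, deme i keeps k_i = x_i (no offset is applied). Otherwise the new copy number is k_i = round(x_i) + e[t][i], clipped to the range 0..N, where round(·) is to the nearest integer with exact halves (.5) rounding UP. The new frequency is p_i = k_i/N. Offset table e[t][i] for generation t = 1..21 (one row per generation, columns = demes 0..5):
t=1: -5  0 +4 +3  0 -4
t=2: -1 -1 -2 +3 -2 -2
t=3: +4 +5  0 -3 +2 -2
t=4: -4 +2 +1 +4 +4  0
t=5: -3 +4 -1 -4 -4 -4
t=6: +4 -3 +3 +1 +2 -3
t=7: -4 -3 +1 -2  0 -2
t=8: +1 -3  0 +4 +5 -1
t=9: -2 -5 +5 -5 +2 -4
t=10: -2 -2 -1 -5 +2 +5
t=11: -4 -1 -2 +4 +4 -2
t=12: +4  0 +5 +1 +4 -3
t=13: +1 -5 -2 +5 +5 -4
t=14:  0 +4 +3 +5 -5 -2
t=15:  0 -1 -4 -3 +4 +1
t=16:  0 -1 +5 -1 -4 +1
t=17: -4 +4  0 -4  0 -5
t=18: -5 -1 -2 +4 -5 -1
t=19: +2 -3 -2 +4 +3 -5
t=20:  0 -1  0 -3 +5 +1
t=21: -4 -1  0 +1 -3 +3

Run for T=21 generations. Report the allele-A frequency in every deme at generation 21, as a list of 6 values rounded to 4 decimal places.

[0.0000, 0.0220, 0.1868, 0.1868, 0.1429, 0.0440]

t=0: k=[0 0 25 0 0 0]
t=1: x=[0.0000 0.7500 23.5000 0.7500 0.0000 0.0000] k=[0 1 28 4 0 0]
t=2: x=[0.0300 1.7800 26.4700 4.6000 0.1200 0.0000] k=[0 1 24 8 0 0]
t=3: x=[0.0300 1.6600 22.8300 8.2400 0.2400 0.0000] k=[4 7 23 5 2 0]
t=4: x=[4.0900 7.3900 21.9800 5.4500 2.0300 0.0600] k=[0 9 23 9 6 0]
t=5: x=[0.2700 9.1500 22.1600 9.3300 5.9100 0.1800] k=[0 13 21 5 2 0]
t=6: x=[0.3900 12.8500 20.2800 5.3900 2.0300 0.0600] k=[4 10 23 6 4 0]
t=7: x=[4.1800 10.2100 22.1000 6.4500 3.9400 0.1200] k=[0 7 23 4 4 0]
t=8: x=[0.2100 7.2700 21.9500 4.5700 3.8800 0.1200] k=[1 4 22 9 9 0]
t=9: x=[1.0900 4.4500 21.0700 9.3900 8.7300 0.2700] k=[0 0 26 4 11 0]
t=10: x=[0.0000 0.7800 24.5600 4.8700 10.4600 0.3300] k=[0 0 24 0 12 5]
t=11: x=[0.0000 0.7200 22.5600 1.0800 11.4300 5.2100] k=[0 0 21 5 15 3]
t=12: x=[0.0000 0.6300 19.8900 5.7800 14.3400 3.3600] k=[0 1 25 7 18 0]
t=13: x=[0.0300 1.6900 23.7400 7.8700 17.1300 0.5400] k=[1 0 22 13 22 0]
t=14: x=[0.9700 0.6900 21.0700 13.5400 21.0700 0.6600] k=[1 5 24 19 16 0]
t=15: x=[1.1200 5.4500 23.2800 19.0600 15.6100 0.4800] k=[1 4 19 16 20 1]
t=16: x=[1.0900 4.3600 18.4600 16.2100 19.3100 1.5700] k=[1 3 23 15 15 3]
t=17: x=[1.0600 3.5400 22.1600 15.2400 14.6400 3.3600] k=[0 8 22 11 15 0]
t=18: x=[0.2400 8.1800 21.2500 11.4500 14.4300 0.4500] k=[0 7 19 15 9 0]
t=19: x=[0.2100 7.1500 18.5200 14.9400 8.9100 0.2700] k=[2 4 17 19 12 0]
t=20: x=[2.0600 4.3300 16.6700 18.7300 11.8500 0.3600] k=[2 3 17 16 17 1]
t=21: x=[2.0300 3.3900 16.5500 16.0600 16.4900 1.4800] k=[0 2 17 17 13 4]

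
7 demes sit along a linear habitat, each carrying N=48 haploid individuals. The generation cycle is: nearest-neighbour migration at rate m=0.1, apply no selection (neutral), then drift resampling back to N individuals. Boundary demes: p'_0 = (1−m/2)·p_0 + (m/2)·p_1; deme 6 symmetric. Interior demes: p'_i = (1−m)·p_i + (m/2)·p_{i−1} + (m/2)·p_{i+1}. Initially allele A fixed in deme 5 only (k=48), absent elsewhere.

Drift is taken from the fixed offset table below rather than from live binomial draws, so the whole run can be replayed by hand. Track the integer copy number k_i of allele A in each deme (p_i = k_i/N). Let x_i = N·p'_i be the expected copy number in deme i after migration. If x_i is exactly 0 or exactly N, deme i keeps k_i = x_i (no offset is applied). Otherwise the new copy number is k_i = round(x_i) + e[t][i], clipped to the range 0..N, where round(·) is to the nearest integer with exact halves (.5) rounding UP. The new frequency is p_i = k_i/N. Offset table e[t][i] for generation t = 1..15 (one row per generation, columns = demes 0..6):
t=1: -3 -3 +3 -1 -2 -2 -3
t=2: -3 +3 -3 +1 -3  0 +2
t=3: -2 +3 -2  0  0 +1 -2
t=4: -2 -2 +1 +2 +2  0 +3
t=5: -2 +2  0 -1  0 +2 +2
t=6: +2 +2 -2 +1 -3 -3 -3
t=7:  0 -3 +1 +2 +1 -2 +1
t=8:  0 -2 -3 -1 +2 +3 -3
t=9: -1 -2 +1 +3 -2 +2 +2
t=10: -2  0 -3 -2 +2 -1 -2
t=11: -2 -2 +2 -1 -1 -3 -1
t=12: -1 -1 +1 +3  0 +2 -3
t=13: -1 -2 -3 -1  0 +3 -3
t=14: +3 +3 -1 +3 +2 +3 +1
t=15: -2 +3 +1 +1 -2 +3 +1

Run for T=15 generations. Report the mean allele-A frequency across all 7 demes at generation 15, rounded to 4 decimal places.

0.1696

t=0: k=[0 0 0 0 0 48 0]
t=1: x=[0.0000 0.0000 0.0000 0.0000 2.4000 43.2000 2.4000] k=[0 0 0 0 0 41 0]
t=2: x=[0.0000 0.0000 0.0000 0.0000 2.0500 36.9000 2.0500] k=[0 0 0 0 0 37 4]
t=3: x=[0.0000 0.0000 0.0000 0.0000 1.8500 33.5000 5.6500] k=[0 0 0 0 2 35 4]
t=4: x=[0.0000 0.0000 0.0000 0.1000 3.5500 31.8000 5.5500] k=[0 0 0 2 6 32 9]
t=5: x=[0.0000 0.0000 0.1000 2.1000 7.1000 29.5500 10.1500] k=[0 0 0 1 7 32 12]
t=6: x=[0.0000 0.0000 0.0500 1.2500 7.9500 29.7500 13.0000] k=[0 0 0 2 5 27 10]
t=7: x=[0.0000 0.0000 0.1000 2.0500 5.9500 25.0500 10.8500] k=[0 0 1 4 7 23 12]
t=8: x=[0.0000 0.0500 1.1000 4.0000 7.6500 21.6500 12.5500] k=[0 0 0 3 10 25 10]
t=9: x=[0.0000 0.0000 0.1500 3.2000 10.4000 23.5000 10.7500] k=[0 0 1 6 8 26 13]
t=10: x=[0.0000 0.0500 1.2000 5.8500 8.8000 24.4500 13.6500] k=[0 0 0 4 11 23 12]
t=11: x=[0.0000 0.0000 0.2000 4.1500 11.2500 21.8500 12.5500] k=[0 0 2 3 10 19 12]
t=12: x=[0.0000 0.1000 1.9500 3.3000 10.1000 18.2000 12.3500] k=[0 0 3 6 10 20 9]
t=13: x=[0.0000 0.1500 3.0000 6.0500 10.3000 18.9500 9.5500] k=[0 0 0 5 10 22 7]
t=14: x=[0.0000 0.0000 0.2500 5.0000 10.3500 20.6500 7.7500] k=[0 0 0 8 12 24 9]
t=15: x=[0.0000 0.0000 0.4000 7.8000 12.4000 22.6500 9.7500] k=[0 0 1 9 10 26 11]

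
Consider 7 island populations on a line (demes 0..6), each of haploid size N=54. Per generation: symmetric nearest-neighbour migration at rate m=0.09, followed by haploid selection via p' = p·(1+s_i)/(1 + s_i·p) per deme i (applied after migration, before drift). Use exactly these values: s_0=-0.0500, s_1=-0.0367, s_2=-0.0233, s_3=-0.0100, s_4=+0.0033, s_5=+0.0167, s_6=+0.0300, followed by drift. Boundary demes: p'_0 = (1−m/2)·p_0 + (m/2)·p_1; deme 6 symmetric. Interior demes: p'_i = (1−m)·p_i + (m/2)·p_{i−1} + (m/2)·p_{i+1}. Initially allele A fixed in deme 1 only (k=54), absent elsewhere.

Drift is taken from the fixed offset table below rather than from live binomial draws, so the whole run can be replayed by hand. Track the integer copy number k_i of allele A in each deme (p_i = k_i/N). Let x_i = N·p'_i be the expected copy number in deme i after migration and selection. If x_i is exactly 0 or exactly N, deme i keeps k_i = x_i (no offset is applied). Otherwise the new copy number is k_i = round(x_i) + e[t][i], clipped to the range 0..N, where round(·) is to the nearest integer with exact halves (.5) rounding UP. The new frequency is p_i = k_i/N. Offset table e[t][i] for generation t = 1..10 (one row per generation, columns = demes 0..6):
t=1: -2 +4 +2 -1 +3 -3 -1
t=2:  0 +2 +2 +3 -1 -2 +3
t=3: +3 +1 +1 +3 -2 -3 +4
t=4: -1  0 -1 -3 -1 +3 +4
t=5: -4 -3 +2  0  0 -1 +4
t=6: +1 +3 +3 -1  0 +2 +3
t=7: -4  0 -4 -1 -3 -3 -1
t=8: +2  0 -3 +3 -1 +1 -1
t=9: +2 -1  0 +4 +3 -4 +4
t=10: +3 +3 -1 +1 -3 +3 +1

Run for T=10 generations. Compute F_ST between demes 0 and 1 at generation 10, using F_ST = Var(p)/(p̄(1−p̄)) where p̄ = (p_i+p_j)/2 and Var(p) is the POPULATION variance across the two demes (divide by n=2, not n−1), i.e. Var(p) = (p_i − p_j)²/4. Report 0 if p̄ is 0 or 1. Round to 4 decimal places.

t=0: k=[0 54 0 0 0 0 0]
t=1: x=[2.3137 48.9721 2.3759 0.0000 0.0000 0.0000 0.0000] k=[0 53 4 0 0 0 0]
t=2: x=[2.2708 48.2198 5.9000 0.1782 0.0000 0.0000 0.0000] k=[2 50 8 3 0 0 0]
t=3: x=[3.9673 45.6905 9.4793 3.0609 0.1354 0.0000 0.0000] k=[7 47 10 6 0 0 0]
t=4: x=[8.4287 43.2159 11.2733 5.8573 0.2709 0.0000 0.0000] k=[7 43 10 3 0 0 0]
t=5: x=[8.2549 39.5019 10.9626 3.1501 0.1354 0.0000 0.0000] k=[4 37 13 3 0 0 0]
t=6: x=[5.2373 33.9661 13.3912 3.2839 0.1354 0.0000 0.0000] k=[6 37 16 2 0 0 0]
t=7: x=[7.0737 34.1934 16.0478 2.5158 0.0903 0.0000 0.0000] k=[3 34 12 2 0 0 0]
t=8: x=[4.1923 31.1235 12.3144 2.3374 0.0903 0.0000 0.0000] k=[6 31 9 5 0 0 0]
t=9: x=[6.8137 28.3821 9.6222 4.9100 0.2257 0.0000 0.0000] k=[9 27 10 9 3 0 0]
t=10: x=[9.4049 24.9226 10.5189 8.7014 3.1447 0.1372 0.0000] k=[12 28 10 10 0 3 0]

0.0941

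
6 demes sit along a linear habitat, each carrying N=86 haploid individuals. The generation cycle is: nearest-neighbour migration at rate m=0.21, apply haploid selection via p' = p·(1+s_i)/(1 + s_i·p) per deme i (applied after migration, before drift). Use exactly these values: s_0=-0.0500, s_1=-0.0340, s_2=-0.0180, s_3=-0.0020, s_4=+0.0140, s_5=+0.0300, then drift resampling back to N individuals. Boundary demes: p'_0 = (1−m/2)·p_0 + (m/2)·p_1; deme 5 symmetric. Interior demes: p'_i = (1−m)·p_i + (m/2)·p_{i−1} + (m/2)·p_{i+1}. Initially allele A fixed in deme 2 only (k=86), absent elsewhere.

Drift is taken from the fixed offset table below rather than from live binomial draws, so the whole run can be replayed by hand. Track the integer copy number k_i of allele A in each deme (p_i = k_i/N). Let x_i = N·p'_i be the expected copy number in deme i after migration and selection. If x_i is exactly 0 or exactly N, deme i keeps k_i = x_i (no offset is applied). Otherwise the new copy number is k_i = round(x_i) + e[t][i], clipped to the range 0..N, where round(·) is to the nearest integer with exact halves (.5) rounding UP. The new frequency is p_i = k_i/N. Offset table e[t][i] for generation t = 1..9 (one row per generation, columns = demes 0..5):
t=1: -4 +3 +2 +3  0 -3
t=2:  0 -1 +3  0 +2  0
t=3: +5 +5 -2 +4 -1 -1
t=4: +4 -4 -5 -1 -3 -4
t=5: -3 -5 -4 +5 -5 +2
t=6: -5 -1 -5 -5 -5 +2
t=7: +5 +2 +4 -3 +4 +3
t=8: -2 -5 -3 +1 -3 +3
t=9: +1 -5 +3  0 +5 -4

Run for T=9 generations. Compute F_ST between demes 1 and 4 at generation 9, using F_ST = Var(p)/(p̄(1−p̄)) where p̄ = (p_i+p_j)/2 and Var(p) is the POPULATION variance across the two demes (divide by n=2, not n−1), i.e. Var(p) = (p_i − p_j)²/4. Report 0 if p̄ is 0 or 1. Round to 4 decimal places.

0.0144

t=0: k=[0 0 86 0 0 0]
t=1: x=[0.0000 8.7542 67.6795 9.0138 0.0000 0.0000] k=[0 12 70 12 0 0]
t=2: x=[1.1979 16.3667 57.4748 16.8029 1.2774 0.0000] k=[1 15 60 17 3 0]
t=3: x=[2.3499 17.7625 50.3816 20.0142 4.2103 0.3244] k=[7 23 48 24 3 0]
t=4: x=[8.2878 23.3519 42.4645 24.2801 4.9545 0.3244] k=[12 19 37 23 2 0]
t=5: x=[12.1885 19.6261 33.2687 22.2320 4.0483 0.2163] k=[9 15 29 27 0 2]
t=6: x=[9.2000 15.3979 26.9825 24.3400 3.0861 1.8425] k=[4 14 22 19 0 4]
t=7: x=[4.8116 13.3942 20.5595 17.2923 2.4478 3.6828] k=[10 15 25 14 6 7]
t=8: x=[10.0603 15.0898 22.4920 14.2911 7.0343 7.0848] k=[8 10 19 15 4 10]
t=9: x=[7.8369 10.4142 17.3817 14.2412 5.8605 9.6197] k=[9 5 20 14 11 6]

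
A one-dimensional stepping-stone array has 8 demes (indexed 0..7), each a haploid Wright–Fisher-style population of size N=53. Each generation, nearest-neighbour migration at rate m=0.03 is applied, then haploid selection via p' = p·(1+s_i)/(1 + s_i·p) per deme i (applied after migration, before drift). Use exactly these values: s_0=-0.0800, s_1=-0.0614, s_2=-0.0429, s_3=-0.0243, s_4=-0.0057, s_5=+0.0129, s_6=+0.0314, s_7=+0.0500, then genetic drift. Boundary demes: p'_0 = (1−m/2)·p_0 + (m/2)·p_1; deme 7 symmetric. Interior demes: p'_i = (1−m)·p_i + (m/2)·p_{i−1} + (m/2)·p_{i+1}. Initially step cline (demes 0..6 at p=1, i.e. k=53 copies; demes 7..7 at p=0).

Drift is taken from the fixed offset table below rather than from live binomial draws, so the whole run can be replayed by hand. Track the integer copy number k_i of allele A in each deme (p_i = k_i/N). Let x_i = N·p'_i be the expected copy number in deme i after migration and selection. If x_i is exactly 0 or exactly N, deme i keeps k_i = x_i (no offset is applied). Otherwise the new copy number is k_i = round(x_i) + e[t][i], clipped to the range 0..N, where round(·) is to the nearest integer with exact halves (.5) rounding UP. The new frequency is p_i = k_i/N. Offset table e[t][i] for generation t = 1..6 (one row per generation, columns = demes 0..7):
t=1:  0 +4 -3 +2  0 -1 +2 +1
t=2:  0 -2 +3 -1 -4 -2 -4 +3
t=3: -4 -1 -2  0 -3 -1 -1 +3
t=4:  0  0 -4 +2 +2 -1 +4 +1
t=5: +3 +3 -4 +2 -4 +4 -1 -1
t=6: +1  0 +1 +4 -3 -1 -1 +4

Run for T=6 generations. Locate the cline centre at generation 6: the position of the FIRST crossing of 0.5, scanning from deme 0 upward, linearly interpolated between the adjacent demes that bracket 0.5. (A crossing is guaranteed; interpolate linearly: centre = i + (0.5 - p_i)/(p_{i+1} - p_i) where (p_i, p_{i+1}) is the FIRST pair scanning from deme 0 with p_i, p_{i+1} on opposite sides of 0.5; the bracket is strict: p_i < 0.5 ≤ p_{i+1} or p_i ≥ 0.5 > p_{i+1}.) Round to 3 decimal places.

t=0: k=[53 53 53 53 53 53 53 0]
t=1: x=[53.0000 53.0000 53.0000 53.0000 53.0000 53.0000 52.2289 0.8341] k=[53 53 53 53 53 53 53 2]
t=2: x=[53.0000 53.0000 53.0000 53.0000 53.0000 53.0000 52.2580 2.8957] k=[53 53 53 53 53 53 48 6]
t=3: x=[53.0000 53.0000 53.0000 53.0000 53.0000 52.9260 47.5969 6.9182] k=[53 53 53 53 53 52 47 10]
t=4: x=[53.0000 53.0000 53.0000 53.0000 52.9849 51.9532 46.6938 10.9735] k=[53 53 53 53 53 51 51 12]
t=5: x=[53.0000 53.0000 53.0000 53.0000 52.9698 51.0542 50.4900 13.0592] k=[53 53 53 53 49 53 49 12]
t=6: x=[53.0000 53.0000 53.0000 52.9385 49.0994 52.8815 48.6306 13.0284] k=[53 53 53 53 46 52 48 17]

6.694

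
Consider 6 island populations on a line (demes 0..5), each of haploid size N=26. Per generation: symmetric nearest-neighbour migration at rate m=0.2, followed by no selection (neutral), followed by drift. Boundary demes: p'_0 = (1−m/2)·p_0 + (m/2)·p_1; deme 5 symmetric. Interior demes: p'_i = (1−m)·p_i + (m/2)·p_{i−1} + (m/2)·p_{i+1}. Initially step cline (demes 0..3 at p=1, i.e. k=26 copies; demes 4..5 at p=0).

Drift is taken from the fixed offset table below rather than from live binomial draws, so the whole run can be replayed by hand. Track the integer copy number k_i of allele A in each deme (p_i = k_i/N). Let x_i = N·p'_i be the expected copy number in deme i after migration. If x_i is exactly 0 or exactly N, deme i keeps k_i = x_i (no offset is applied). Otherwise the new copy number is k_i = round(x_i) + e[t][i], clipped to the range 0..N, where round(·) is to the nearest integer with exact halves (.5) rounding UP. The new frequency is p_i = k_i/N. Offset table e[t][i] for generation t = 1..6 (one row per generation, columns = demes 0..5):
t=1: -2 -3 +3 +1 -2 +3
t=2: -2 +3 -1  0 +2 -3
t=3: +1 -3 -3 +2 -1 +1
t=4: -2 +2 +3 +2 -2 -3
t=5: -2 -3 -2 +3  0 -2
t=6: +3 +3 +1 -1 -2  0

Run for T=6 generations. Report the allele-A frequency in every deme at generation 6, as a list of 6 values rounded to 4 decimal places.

[0.9615, 0.9615, 0.9231, 0.8077, 0.1923, 0.0385]

t=0: k=[26 26 26 26 0 0]
t=1: x=[26.0000 26.0000 26.0000 23.4000 2.6000 0.0000] k=[26 26 26 24 1 0]
t=2: x=[26.0000 26.0000 25.8000 21.9000 3.2000 0.1000] k=[26 26 25 22 5 0]
t=3: x=[26.0000 25.9000 24.8000 20.6000 6.2000 0.5000] k=[26 23 22 23 5 2]
t=4: x=[25.7000 23.2000 22.2000 21.1000 6.5000 2.3000] k=[24 25 25 23 5 0]
t=5: x=[24.1000 24.9000 24.8000 21.4000 6.3000 0.5000] k=[22 22 23 24 6 0]
t=6: x=[22.0000 22.1000 23.0000 22.1000 7.2000 0.6000] k=[25 25 24 21 5 1]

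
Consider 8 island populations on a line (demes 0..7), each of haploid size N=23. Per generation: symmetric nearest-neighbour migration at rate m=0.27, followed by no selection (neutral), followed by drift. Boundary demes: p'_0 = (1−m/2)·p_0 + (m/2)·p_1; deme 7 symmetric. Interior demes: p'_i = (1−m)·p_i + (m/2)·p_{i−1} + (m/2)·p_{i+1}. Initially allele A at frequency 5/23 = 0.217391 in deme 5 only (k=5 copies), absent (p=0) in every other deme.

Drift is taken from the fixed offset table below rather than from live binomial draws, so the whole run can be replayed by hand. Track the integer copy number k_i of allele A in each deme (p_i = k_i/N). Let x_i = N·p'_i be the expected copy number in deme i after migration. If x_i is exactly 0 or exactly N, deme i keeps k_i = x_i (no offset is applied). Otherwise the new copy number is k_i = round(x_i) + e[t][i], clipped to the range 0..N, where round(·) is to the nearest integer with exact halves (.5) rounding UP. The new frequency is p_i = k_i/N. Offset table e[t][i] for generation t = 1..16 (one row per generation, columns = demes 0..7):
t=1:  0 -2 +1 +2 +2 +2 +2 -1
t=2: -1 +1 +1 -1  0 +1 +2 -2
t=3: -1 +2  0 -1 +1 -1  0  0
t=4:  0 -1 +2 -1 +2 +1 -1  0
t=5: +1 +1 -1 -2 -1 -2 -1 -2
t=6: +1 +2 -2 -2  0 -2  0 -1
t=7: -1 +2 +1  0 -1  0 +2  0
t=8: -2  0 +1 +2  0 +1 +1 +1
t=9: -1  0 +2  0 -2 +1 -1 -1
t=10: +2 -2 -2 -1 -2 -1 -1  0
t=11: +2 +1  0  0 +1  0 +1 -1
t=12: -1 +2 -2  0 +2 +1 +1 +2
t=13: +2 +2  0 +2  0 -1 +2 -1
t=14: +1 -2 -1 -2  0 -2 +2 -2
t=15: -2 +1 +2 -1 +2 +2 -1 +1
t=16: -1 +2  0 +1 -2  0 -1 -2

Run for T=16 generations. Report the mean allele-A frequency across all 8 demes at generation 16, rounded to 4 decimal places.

0.0598

t=0: k=[0 0 0 0 0 5 0 0]
t=1: x=[0.0000 0.0000 0.0000 0.0000 0.6750 3.6500 0.6750 0.0000] k=[0 0 0 0 3 6 3 0]
t=2: x=[0.0000 0.0000 0.0000 0.4050 3.0000 5.1900 3.0000 0.4050] k=[0 0 0 0 3 6 5 0]
t=3: x=[0.0000 0.0000 0.0000 0.4050 3.0000 5.4600 4.4600 0.6750] k=[0 0 0 0 4 4 4 1]
t=4: x=[0.0000 0.0000 0.0000 0.5400 3.4600 4.0000 3.5950 1.4050] k=[0 0 0 0 5 5 3 1]
t=5: x=[0.0000 0.0000 0.0000 0.6750 4.3250 4.7300 3.0000 1.2700] k=[0 0 0 0 3 3 2 0]
t=6: x=[0.0000 0.0000 0.0000 0.4050 2.5950 2.8650 1.8650 0.2700] k=[0 0 0 0 3 1 2 0]
t=7: x=[0.0000 0.0000 0.0000 0.4050 2.3250 1.4050 1.5950 0.2700] k=[0 0 0 0 1 1 4 0]
t=8: x=[0.0000 0.0000 0.0000 0.1350 0.8650 1.4050 3.0550 0.5400] k=[0 0 0 2 1 2 4 2]
t=9: x=[0.0000 0.0000 0.2700 1.5950 1.2700 2.1350 3.4600 2.2700] k=[0 0 2 2 0 3 2 1]
t=10: x=[0.0000 0.2700 1.7300 1.7300 0.6750 2.4600 2.0000 1.1350] k=[0 0 0 1 0 1 1 1]
t=11: x=[0.0000 0.0000 0.1350 0.7300 0.2700 0.8650 1.0000 1.0000] k=[0 0 0 1 1 1 2 0]
t=12: x=[0.0000 0.0000 0.1350 0.8650 1.0000 1.1350 1.5950 0.2700] k=[0 0 0 1 3 2 3 2]
t=13: x=[0.0000 0.0000 0.1350 1.1350 2.5950 2.2700 2.7300 2.1350] k=[0 0 0 3 3 1 5 1]
t=14: x=[0.0000 0.0000 0.4050 2.5950 2.7300 1.8100 3.9200 1.5400] k=[0 0 0 1 3 0 6 0]
t=15: x=[0.0000 0.0000 0.1350 1.1350 2.3250 1.2150 4.3800 0.8100] k=[0 0 2 0 4 3 3 2]
t=16: x=[0.0000 0.2700 1.4600 0.8100 3.3250 3.1350 2.8650 2.1350] k=[0 2 1 2 1 3 2 0]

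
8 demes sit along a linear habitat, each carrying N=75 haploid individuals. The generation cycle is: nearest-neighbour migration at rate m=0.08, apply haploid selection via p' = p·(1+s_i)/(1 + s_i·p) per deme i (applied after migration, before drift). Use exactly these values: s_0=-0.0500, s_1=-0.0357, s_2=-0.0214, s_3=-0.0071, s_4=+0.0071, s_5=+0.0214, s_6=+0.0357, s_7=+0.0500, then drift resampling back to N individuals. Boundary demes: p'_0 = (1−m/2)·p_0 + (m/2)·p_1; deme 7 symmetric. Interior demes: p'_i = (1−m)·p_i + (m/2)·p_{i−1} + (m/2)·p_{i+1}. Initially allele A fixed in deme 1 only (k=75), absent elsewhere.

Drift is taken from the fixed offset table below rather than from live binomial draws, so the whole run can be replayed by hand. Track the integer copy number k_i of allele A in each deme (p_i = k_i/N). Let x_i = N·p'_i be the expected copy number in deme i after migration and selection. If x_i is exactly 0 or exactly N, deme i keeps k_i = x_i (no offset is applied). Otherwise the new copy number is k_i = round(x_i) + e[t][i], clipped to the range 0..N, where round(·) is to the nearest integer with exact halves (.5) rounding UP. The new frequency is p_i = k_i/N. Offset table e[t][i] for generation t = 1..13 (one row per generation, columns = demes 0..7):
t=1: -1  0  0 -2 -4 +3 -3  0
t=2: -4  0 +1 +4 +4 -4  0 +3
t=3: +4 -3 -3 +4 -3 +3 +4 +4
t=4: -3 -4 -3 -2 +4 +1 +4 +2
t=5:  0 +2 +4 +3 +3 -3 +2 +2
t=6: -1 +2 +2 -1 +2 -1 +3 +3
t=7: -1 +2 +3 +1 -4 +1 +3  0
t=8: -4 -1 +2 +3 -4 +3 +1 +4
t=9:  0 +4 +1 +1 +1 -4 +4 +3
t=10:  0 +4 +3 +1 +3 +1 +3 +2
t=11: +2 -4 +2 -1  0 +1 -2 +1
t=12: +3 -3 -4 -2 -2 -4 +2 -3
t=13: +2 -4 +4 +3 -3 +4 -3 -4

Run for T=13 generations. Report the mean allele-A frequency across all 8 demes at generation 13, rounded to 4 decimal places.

t=0: k=[0 75 0 0 0 0 0 0]
t=1: x=[2.8557 68.7962 2.9383 0.0000 0.0000 0.0000 0.0000 0.0000] k=[2 69 3 0 0 0 0 0]
t=2: x=[4.4599 63.3261 5.4104 0.1191 0.0000 0.0000 0.0000 0.0000] k=[0 63 6 4 0 0 0 0]
t=3: x=[2.3980 57.7213 8.0433 3.8936 0.1611 0.0000 0.0000 0.0000] k=[6 55 5 8 0 0 0 0]
t=4: x=[7.6023 50.4434 6.9818 7.5117 0.3223 0.0000 0.0000 0.0000] k=[5 46 4 6 4 0 0 0]
t=5: x=[6.3360 42.0098 5.6460 5.8017 3.9464 0.1634 0.0000 0.0000] k=[6 44 10 9 7 0 0 0]
t=6: x=[7.1800 40.4436 11.1136 8.9039 6.8439 0.2860 0.0000 0.0000] k=[6 42 13 8 9 0 0 0]
t=7: x=[7.1032 38.7196 13.7159 8.1879 8.6540 0.3677 0.0000 0.0000] k=[6 41 17 9 5 1 0 0]
t=8: x=[7.0649 37.9587 17.3498 9.1029 5.0331 1.1436 0.0414 0.0000] k=[3 37 19 12 1 4 1 0]
t=9: x=[4.1541 34.2425 19.1301 11.7691 1.5708 3.8363 1.1180 0.0420] k=[4 38 20 13 3 0 5 3]
t=10: x=[5.1103 35.2402 20.1199 12.8042 3.3023 0.3268 4.8775 3.2274] k=[5 39 23 14 6 1 8 5]
t=11: x=[6.0677 36.3187 22.9341 13.9589 6.1599 1.5110 7.8429 5.3577] k=[8 32 25 13 6 3 6 6]
t=12: x=[8.5632 30.1026 24.4422 13.1227 6.2001 3.3063 6.0729 6.2749] k=[12 27 20 11 4 0 8 3]
t=13: x=[12.0714 25.5046 19.6051 11.0129 4.1476 0.4902 7.7196 3.3528] k=[14 22 24 14 1 4 5 0]

0.1400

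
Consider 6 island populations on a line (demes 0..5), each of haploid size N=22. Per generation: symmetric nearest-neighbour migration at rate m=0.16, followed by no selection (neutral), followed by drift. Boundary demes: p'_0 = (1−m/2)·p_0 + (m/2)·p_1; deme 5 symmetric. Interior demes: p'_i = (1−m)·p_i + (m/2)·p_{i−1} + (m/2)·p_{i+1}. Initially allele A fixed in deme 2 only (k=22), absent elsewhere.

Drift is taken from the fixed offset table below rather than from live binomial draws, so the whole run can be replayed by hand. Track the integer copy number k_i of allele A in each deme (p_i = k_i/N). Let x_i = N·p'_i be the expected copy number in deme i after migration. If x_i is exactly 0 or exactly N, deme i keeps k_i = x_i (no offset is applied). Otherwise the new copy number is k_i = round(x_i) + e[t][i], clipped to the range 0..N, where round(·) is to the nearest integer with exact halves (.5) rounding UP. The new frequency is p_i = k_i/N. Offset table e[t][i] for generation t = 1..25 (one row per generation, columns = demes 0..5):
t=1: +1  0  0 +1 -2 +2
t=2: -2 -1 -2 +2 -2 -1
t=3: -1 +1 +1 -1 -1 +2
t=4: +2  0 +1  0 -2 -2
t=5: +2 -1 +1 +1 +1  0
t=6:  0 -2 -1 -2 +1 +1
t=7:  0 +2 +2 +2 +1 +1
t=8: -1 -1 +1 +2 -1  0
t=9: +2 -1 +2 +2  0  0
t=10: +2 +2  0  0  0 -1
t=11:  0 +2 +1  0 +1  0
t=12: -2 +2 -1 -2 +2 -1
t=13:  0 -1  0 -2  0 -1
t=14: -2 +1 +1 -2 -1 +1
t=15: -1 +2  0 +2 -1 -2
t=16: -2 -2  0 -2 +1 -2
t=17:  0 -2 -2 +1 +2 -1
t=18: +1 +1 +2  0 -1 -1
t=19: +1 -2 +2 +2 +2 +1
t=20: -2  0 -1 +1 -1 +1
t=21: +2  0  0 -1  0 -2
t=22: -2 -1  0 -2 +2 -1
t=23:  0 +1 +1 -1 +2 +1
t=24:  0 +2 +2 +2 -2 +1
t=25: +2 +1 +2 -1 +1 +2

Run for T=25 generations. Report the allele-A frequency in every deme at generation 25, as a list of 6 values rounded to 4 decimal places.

[0.2273, 0.4091, 0.5909, 0.3182, 0.3182, 0.2727]

t=0: k=[0 0 22 0 0 0]
t=1: x=[0.0000 1.7600 18.4800 1.7600 0.0000 0.0000] k=[0 2 18 3 0 0]
t=2: x=[0.1600 3.1200 15.5200 3.9600 0.2400 0.0000] k=[0 2 14 6 0 0]
t=3: x=[0.1600 2.8000 12.4000 6.1600 0.4800 0.0000] k=[0 4 13 5 0 0]
t=4: x=[0.3200 4.4000 11.6400 5.2400 0.4000 0.0000] k=[2 4 13 5 0 0]
t=5: x=[2.1600 4.5600 11.6400 5.2400 0.4000 0.0000] k=[4 4 13 6 1 0]
t=6: x=[4.0000 4.7200 11.7200 6.1600 1.3200 0.0800] k=[4 3 11 4 2 1]
t=7: x=[3.9200 3.7200 9.8000 4.4000 2.0800 1.0800] k=[4 6 12 6 3 2]
t=8: x=[4.1600 6.3200 11.0400 6.2400 3.1600 2.0800] k=[3 5 12 8 2 2]
t=9: x=[3.1600 5.4000 11.1200 7.8400 2.4800 2.0000] k=[5 4 13 10 2 2]
t=10: x=[4.9200 4.8000 12.0400 9.6000 2.6400 2.0000] k=[7 7 12 10 3 1]
t=11: x=[7.0000 7.4000 11.4400 9.6000 3.4000 1.1600] k=[7 9 12 10 4 1]
t=12: x=[7.1600 9.0800 11.6000 9.6800 4.2400 1.2400] k=[5 11 11 8 6 0]
t=13: x=[5.4800 10.5200 10.7600 8.0800 5.6800 0.4800] k=[5 10 11 6 6 0]
t=14: x=[5.4000 9.6800 10.5200 6.4000 5.5200 0.4800] k=[3 11 12 4 5 1]
t=15: x=[3.6400 10.4400 11.2800 4.7200 4.6000 1.3200] k=[3 12 11 7 4 0]
t=16: x=[3.7200 11.2000 10.7600 7.0800 3.9200 0.3200] k=[2 9 11 5 5 0]
t=17: x=[2.5600 8.6000 10.3600 5.4800 4.6000 0.4000] k=[3 7 8 6 7 0]
t=18: x=[3.3200 6.7600 7.7600 6.2400 6.3600 0.5600] k=[4 8 10 6 5 0]
t=19: x=[4.3200 7.8400 9.5200 6.2400 4.6800 0.4000] k=[5 6 12 8 7 1]
t=20: x=[5.0800 6.4000 11.2000 8.2400 6.6000 1.4800] k=[3 6 10 9 6 2]
t=21: x=[3.2400 6.0800 9.6000 8.8400 5.9200 2.3200] k=[5 6 10 8 6 0]
t=22: x=[5.0800 6.2400 9.5200 8.0000 5.6800 0.4800] k=[3 5 10 6 8 0]
t=23: x=[3.1600 5.2400 9.2800 6.4800 7.2000 0.6400] k=[3 6 10 5 9 2]
t=24: x=[3.2400 6.0800 9.2800 5.7200 8.1200 2.5600] k=[3 8 11 8 6 4]
t=25: x=[3.4000 7.8400 10.5200 8.0800 6.0000 4.1600] k=[5 9 13 7 7 6]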